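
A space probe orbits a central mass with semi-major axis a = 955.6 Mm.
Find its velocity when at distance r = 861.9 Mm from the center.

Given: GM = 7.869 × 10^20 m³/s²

Convert to SI: a = 955.6 Mm = 9.556e+08 m; r = 861.9 Mm = 8.619e+08 m.
Vis-viva: v = √(GM · (2/r − 1/a)).
2/r − 1/a = 2/8.619e+08 − 1/9.556e+08 = 1.27399e-09 m⁻¹.
v = √(7.869e+20 · 1.27399e-09) m/s ≈ 1.001e+06 m/s = 1001 km/s.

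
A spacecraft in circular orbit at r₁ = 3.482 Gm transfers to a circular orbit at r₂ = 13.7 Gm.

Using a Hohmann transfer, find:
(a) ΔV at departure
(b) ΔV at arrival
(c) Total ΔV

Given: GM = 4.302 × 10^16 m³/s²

Convert to SI: r₁ = 3.482 Gm = 3.482e+09 m; r₂ = 13.7 Gm = 1.37e+10 m.
Transfer semi-major axis: a_t = (r₁ + r₂)/2 = (3.482e+09 + 1.37e+10)/2 = 8.591e+09 m.
Circular speeds: v₁ = √(GM/r₁) = 3514.96 m/s, v₂ = √(GM/r₂) = 1772.05 m/s.
Transfer speeds (vis-viva v² = GM(2/r − 1/a_t)): v₁ᵗ = 4438.74 m/s, v₂ᵗ = 1128.15 m/s.
(a) ΔV₁ = |v₁ᵗ − v₁| ≈ 923.8 m/s = 923.8 m/s.
(b) ΔV₂ = |v₂ − v₂ᵗ| ≈ 643.9 m/s = 643.9 m/s.
(c) ΔV_total = ΔV₁ + ΔV₂ ≈ 1568 m/s = 1.568 km/s.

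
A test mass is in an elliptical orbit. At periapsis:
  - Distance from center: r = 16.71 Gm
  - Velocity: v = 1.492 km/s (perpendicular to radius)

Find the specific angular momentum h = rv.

Convert to SI: r = 16.71 Gm = 1.671e+10 m; v = 1.492 km/s = 1492 m/s.
With v perpendicular to r, h = r · v.
h = 1.671e+10 · 1492 m²/s ≈ 2.493e+13 m²/s.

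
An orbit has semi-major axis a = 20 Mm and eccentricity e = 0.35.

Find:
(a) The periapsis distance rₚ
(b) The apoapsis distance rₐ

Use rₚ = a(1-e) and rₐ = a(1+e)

Convert to SI: a = 20 Mm = 2e+07 m.
(a) rₚ = a(1 − e) = 2e+07 · (1 − 0.35) = 2e+07 · 0.65 ≈ 1.3e+07 m = 13 Mm.
(b) rₐ = a(1 + e) = 2e+07 · (1 + 0.35) = 2e+07 · 1.35 ≈ 2.7e+07 m = 27 Mm.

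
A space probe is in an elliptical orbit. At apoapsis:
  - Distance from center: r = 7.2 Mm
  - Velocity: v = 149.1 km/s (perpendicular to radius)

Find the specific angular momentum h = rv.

Convert to SI: r = 7.2 Mm = 7.2e+06 m; v = 149.1 km/s = 149100 m/s.
With v perpendicular to r, h = r · v.
h = 7.2e+06 · 149100 m²/s ≈ 1.074e+12 m²/s.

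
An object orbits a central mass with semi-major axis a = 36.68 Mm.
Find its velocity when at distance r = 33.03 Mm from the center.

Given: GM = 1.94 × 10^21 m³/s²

Convert to SI: a = 36.68 Mm = 3.668e+07 m; r = 33.03 Mm = 3.303e+07 m.
Vis-viva: v = √(GM · (2/r − 1/a)).
2/r − 1/a = 2/3.303e+07 − 1/3.668e+07 = 3.32882e-08 m⁻¹.
v = √(1.94e+21 · 3.32882e-08) m/s ≈ 8.036e+06 m/s = 8036 km/s.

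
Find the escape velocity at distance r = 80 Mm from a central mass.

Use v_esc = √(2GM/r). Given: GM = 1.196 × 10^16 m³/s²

Convert to SI: r = 80 Mm = 8e+07 m.
Escape velocity comes from setting total energy to zero: ½v² − GM/r = 0 ⇒ v_esc = √(2GM / r).
v_esc = √(2 · 1.196e+16 / 8e+07) m/s ≈ 1.729e+04 m/s = 17.29 km/s.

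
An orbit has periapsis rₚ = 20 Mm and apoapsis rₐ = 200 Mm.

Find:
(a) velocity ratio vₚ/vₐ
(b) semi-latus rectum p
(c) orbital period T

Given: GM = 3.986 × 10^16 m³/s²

Convert to SI: rₚ = 20 Mm = 2e+07 m; rₐ = 200 Mm = 2e+08 m.
(a) Conservation of angular momentum (rₚvₚ = rₐvₐ) gives vₚ/vₐ = rₐ/rₚ = 2e+08/2e+07 ≈ 10
(b) From a = (rₚ + rₐ)/2 = 1.1e+08 m and e = (rₐ − rₚ)/(rₐ + rₚ) = 0.818182, p = a(1 − e²) = 1.1e+08 · (1 − (0.818182)²) ≈ 3.636e+07 m
(c) With a = (rₚ + rₐ)/2 = 1.1e+08 m, T = 2π √(a³/GM) = 2π √((1.1e+08)³/3.986e+16) s ≈ 3.631e+04 s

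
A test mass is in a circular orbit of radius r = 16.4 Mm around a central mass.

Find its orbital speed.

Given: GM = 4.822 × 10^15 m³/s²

Convert to SI: r = 16.4 Mm = 1.64e+07 m.
For a circular orbit, gravity supplies the centripetal force, so v = √(GM / r).
v = √(4.822e+15 / 1.64e+07) m/s ≈ 1.715e+04 m/s = 17.15 km/s.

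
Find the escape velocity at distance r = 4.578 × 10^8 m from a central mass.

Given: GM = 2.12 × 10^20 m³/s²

Escape velocity comes from setting total energy to zero: ½v² − GM/r = 0 ⇒ v_esc = √(2GM / r).
v_esc = √(2 · 2.12e+20 / 4.578e+08) m/s ≈ 9.624e+05 m/s = 962.4 km/s.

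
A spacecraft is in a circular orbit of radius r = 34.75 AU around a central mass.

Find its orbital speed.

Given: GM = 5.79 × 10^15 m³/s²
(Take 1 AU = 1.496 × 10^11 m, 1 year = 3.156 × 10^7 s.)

Convert to SI: r = 34.75 AU = 5.1986e+12 m.
For a circular orbit, gravity supplies the centripetal force, so v = √(GM / r).
v = √(5.79e+15 / 5.1986e+12) m/s ≈ 33.37 m/s = 0.00704 AU/year.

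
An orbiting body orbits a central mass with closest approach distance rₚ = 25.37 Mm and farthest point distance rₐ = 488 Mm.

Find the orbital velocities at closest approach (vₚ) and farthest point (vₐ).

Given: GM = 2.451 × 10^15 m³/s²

Convert to SI: rₚ = 25.37 Mm = 2.537e+07 m; rₐ = 488 Mm = 4.88e+08 m.
Use the vis-viva equation v² = GM(2/r − 1/a) with a = (rₚ + rₐ)/2 = (2.537e+07 + 4.88e+08)/2 = 2.56685e+08 m.
vₚ = √(GM · (2/rₚ − 1/a)) = √(2.451e+15 · (2/2.537e+07 − 1/2.56685e+08)) m/s ≈ 1.355e+04 m/s = 13.55 km/s.
vₐ = √(GM · (2/rₐ − 1/a)) = √(2.451e+15 · (2/4.88e+08 − 1/2.56685e+08)) m/s ≈ 704.6 m/s = 704.6 m/s.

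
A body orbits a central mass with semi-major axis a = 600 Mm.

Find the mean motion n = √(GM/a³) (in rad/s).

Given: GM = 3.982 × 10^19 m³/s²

Convert to SI: a = 600 Mm = 6e+08 m.
n = √(GM / a³).
n = √(3.982e+19 / (6e+08)³) rad/s ≈ 0.0004294 rad/s.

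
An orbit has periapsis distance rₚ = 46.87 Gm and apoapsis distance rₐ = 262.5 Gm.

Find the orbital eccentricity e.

Convert to SI: rₚ = 46.87 Gm = 4.687e+10 m; rₐ = 262.5 Gm = 2.625e+11 m.
e = (rₐ − rₚ) / (rₐ + rₚ).
e = (2.625e+11 − 4.687e+10) / (2.625e+11 + 4.687e+10) = 2.1563e+11 / 3.0937e+11 ≈ 0.697.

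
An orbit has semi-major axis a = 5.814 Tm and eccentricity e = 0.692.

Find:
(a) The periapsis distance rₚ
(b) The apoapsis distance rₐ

Convert to SI: a = 5.814 Tm = 5.814e+12 m.
(a) rₚ = a(1 − e) = 5.814e+12 · (1 − 0.692) = 5.814e+12 · 0.308 ≈ 1.791e+12 m = 1.791 Tm.
(b) rₐ = a(1 + e) = 5.814e+12 · (1 + 0.692) = 5.814e+12 · 1.692 ≈ 9.837e+12 m = 9.837 Tm.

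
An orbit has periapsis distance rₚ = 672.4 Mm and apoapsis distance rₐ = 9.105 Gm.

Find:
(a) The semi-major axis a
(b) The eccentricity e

Convert to SI: rₚ = 672.4 Mm = 6.724e+08 m; rₐ = 9.105 Gm = 9.105e+09 m.
(a) a = (rₚ + rₐ) / 2 = (6.724e+08 + 9.105e+09) / 2 ≈ 4.889e+09 m = 4.889 Gm.
(b) e = (rₐ − rₚ) / (rₐ + rₚ) = (9.105e+09 − 6.724e+08) / (9.105e+09 + 6.724e+08) ≈ 0.8625.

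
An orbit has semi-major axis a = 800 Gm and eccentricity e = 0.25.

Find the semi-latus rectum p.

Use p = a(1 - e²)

Convert to SI: a = 800 Gm = 8e+11 m.
p = a (1 − e²).
p = 8e+11 · (1 − (0.25)²) = 8e+11 · 0.9375 ≈ 7.5e+11 m = 750 Gm.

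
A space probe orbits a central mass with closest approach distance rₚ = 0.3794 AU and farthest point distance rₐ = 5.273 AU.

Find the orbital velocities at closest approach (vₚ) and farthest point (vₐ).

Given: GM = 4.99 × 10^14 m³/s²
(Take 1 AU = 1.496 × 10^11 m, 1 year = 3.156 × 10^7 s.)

Convert to SI: rₚ = 0.3794 AU = 5.67582e+10 m; rₐ = 5.273 AU = 7.88841e+11 m.
Use the vis-viva equation v² = GM(2/r − 1/a) with a = (rₚ + rₐ)/2 = (5.67582e+10 + 7.88841e+11)/2 = 4.228e+11 m.
vₚ = √(GM · (2/rₚ − 1/a)) = √(4.99e+14 · (2/5.67582e+10 − 1/4.228e+11)) m/s ≈ 128.1 m/s = 0.02702 AU/year.
vₐ = √(GM · (2/rₐ − 1/a)) = √(4.99e+14 · (2/7.88841e+11 − 1/4.228e+11)) m/s ≈ 9.215 m/s = 0.001944 AU/year.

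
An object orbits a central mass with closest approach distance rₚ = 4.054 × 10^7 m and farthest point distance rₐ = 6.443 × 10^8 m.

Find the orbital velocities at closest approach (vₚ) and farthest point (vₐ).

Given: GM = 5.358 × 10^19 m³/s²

Use the vis-viva equation v² = GM(2/r − 1/a) with a = (rₚ + rₐ)/2 = (4.054e+07 + 6.443e+08)/2 = 3.4242e+08 m.
vₚ = √(GM · (2/rₚ − 1/a)) = √(5.358e+19 · (2/4.054e+07 − 1/3.4242e+08)) m/s ≈ 1.577e+06 m/s = 1577 km/s.
vₐ = √(GM · (2/rₐ − 1/a)) = √(5.358e+19 · (2/6.443e+08 − 1/3.4242e+08)) m/s ≈ 9.922e+04 m/s = 99.22 km/s.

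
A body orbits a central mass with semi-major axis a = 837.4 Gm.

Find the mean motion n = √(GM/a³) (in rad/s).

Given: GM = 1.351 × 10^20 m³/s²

Convert to SI: a = 837.4 Gm = 8.374e+11 m.
n = √(GM / a³).
n = √(1.351e+20 / (8.374e+11)³) rad/s ≈ 1.517e-08 rad/s.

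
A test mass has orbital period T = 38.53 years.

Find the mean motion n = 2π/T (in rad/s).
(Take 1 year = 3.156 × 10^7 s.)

Convert to SI: T = 38.53 years = 1.21601e+09 s.
n = 2π / T.
n = 2π / 1.21601e+09 s ≈ 5.167e-09 rad/s.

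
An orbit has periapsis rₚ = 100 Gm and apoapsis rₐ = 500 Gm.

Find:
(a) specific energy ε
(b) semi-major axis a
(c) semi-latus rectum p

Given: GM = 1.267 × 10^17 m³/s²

Convert to SI: rₚ = 100 Gm = 1e+11 m; rₐ = 500 Gm = 5e+11 m.
(a) With a = (rₚ + rₐ)/2 = 3e+11 m, ε = −GM/(2a) = −1.267e+17/(2 · 3e+11) J/kg ≈ -2.112e+05 J/kg
(b) a = (rₚ + rₐ)/2 = (1e+11 + 5e+11)/2 ≈ 3e+11 m
(c) From a = (rₚ + rₐ)/2 = 3e+11 m and e = (rₐ − rₚ)/(rₐ + rₚ) = 0.666667, p = a(1 − e²) = 3e+11 · (1 − (0.666667)²) ≈ 1.667e+11 m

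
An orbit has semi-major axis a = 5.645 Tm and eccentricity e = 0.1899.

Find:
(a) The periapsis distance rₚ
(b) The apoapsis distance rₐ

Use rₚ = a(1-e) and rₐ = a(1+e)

Convert to SI: a = 5.645 Tm = 5.645e+12 m.
(a) rₚ = a(1 − e) = 5.645e+12 · (1 − 0.1899) = 5.645e+12 · 0.8101 ≈ 4.573e+12 m = 4.573 Tm.
(b) rₐ = a(1 + e) = 5.645e+12 · (1 + 0.1899) = 5.645e+12 · 1.1899 ≈ 6.717e+12 m = 6.717 Tm.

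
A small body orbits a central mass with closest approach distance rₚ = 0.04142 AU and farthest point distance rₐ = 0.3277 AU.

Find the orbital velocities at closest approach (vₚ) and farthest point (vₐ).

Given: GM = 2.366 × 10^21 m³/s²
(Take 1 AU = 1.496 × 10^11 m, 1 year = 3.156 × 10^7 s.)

Convert to SI: rₚ = 0.04142 AU = 6.19643e+09 m; rₐ = 0.3277 AU = 4.90239e+10 m.
Use the vis-viva equation v² = GM(2/r − 1/a) with a = (rₚ + rₐ)/2 = (6.19643e+09 + 4.90239e+10)/2 = 2.76102e+10 m.
vₚ = √(GM · (2/rₚ − 1/a)) = √(2.366e+21 · (2/6.19643e+09 − 1/2.76102e+10)) m/s ≈ 8.234e+05 m/s = 173.7 AU/year.
vₐ = √(GM · (2/rₐ − 1/a)) = √(2.366e+21 · (2/4.90239e+10 − 1/2.76102e+10)) m/s ≈ 1.041e+05 m/s = 21.96 AU/year.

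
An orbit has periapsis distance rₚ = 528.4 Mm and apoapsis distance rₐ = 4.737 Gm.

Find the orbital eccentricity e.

Convert to SI: rₚ = 528.4 Mm = 5.284e+08 m; rₐ = 4.737 Gm = 4.737e+09 m.
e = (rₐ − rₚ) / (rₐ + rₚ).
e = (4.737e+09 − 5.284e+08) / (4.737e+09 + 5.284e+08) = 4.2086e+09 / 5.2654e+09 ≈ 0.7993.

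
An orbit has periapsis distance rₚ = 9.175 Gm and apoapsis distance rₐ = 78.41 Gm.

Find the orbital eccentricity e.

Convert to SI: rₚ = 9.175 Gm = 9.175e+09 m; rₐ = 78.41 Gm = 7.841e+10 m.
e = (rₐ − rₚ) / (rₐ + rₚ).
e = (7.841e+10 − 9.175e+09) / (7.841e+10 + 9.175e+09) = 6.9235e+10 / 8.7585e+10 ≈ 0.7905.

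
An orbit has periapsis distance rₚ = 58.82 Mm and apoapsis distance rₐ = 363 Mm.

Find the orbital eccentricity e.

Convert to SI: rₚ = 58.82 Mm = 5.882e+07 m; rₐ = 363 Mm = 3.63e+08 m.
e = (rₐ − rₚ) / (rₐ + rₚ).
e = (3.63e+08 − 5.882e+07) / (3.63e+08 + 5.882e+07) = 3.0418e+08 / 4.2182e+08 ≈ 0.7211.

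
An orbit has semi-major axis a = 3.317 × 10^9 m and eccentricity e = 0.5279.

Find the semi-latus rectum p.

p = a (1 − e²).
p = 3.317e+09 · (1 − (0.5279)²) = 3.317e+09 · 0.721322 ≈ 2.393e+09 m = 2.393 × 10^9 m.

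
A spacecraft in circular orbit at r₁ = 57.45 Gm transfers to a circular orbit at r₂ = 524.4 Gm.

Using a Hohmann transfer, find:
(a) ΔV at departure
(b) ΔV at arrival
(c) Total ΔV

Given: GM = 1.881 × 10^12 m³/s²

Convert to SI: r₁ = 57.45 Gm = 5.745e+10 m; r₂ = 524.4 Gm = 5.244e+11 m.
Transfer semi-major axis: a_t = (r₁ + r₂)/2 = (5.745e+10 + 5.244e+11)/2 = 2.90925e+11 m.
Circular speeds: v₁ = √(GM/r₁) = 5.72202 m/s, v₂ = √(GM/r₂) = 1.89393 m/s.
Transfer speeds (vis-viva v² = GM(2/r − 1/a_t)): v₁ᵗ = 7.68228 m/s, v₂ᵗ = 0.841623 m/s.
(a) ΔV₁ = |v₁ᵗ − v₁| ≈ 1.96 m/s = 1.96 m/s.
(b) ΔV₂ = |v₂ − v₂ᵗ| ≈ 1.052 m/s = 1.052 m/s.
(c) ΔV_total = ΔV₁ + ΔV₂ ≈ 3.013 m/s = 3.013 m/s.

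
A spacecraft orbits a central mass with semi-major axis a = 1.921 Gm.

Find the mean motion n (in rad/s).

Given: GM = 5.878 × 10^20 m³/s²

Convert to SI: a = 1.921 Gm = 1.921e+09 m.
n = √(GM / a³).
n = √(5.878e+20 / (1.921e+09)³) rad/s ≈ 0.000288 rad/s.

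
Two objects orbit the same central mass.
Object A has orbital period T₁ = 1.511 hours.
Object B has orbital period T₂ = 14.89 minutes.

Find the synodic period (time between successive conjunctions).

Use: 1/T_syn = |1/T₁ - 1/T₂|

Convert to SI: T₁ = 1.511 hours = 5439.6 s; T₂ = 14.89 minutes = 893.4 s.
T_syn = |T₁ · T₂ / (T₁ − T₂)|.
T_syn = |5439.6 · 893.4 / (5439.6 − 893.4)| s ≈ 1069 s = 17.82 minutes.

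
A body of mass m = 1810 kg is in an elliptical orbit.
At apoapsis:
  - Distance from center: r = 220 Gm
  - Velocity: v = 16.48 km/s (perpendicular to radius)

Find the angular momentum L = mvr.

Convert to SI: r = 220 Gm = 2.2e+11 m; v = 16.48 km/s = 16480 m/s.
Since v is perpendicular to r, L = m · v · r.
L = 1810 · 16480 · 2.2e+11 kg·m²/s ≈ 6.562e+18 kg·m²/s.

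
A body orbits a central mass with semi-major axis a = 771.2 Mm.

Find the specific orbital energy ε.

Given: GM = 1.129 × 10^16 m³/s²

Convert to SI: a = 771.2 Mm = 7.712e+08 m.
ε = −GM / (2a).
ε = −1.129e+16 / (2 · 7.712e+08) J/kg ≈ -7.32e+06 J/kg = -7.32 MJ/kg.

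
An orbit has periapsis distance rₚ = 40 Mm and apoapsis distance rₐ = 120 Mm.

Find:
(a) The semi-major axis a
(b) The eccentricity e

Convert to SI: rₚ = 40 Mm = 4e+07 m; rₐ = 120 Mm = 1.2e+08 m.
(a) a = (rₚ + rₐ) / 2 = (4e+07 + 1.2e+08) / 2 ≈ 8e+07 m = 80 Mm.
(b) e = (rₐ − rₚ) / (rₐ + rₚ) = (1.2e+08 − 4e+07) / (1.2e+08 + 4e+07) ≈ 0.5.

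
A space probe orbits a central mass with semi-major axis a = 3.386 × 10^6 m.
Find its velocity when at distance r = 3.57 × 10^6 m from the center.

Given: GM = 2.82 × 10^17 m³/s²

Vis-viva: v = √(GM · (2/r − 1/a)).
2/r − 1/a = 2/3.57e+06 − 1/3.386e+06 = 2.6489e-07 m⁻¹.
v = √(2.82e+17 · 2.6489e-07) m/s ≈ 2.733e+05 m/s = 273.3 km/s.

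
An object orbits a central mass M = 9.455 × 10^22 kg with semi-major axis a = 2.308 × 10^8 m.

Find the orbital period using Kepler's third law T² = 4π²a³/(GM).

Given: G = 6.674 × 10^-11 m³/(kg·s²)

GM = G · M = 6.674e-11 · 9.455e+22 = 6.31027e+12 m³/s².
Kepler's third law: T = 2π √(a³ / GM).
Substituting a = 2.308e+08 m and GM = 6.31027e+12 m³/s²:
T = 2π √((2.308e+08)³ / 6.31027e+12) s
T ≈ 8.77e+06 s = 101.5 days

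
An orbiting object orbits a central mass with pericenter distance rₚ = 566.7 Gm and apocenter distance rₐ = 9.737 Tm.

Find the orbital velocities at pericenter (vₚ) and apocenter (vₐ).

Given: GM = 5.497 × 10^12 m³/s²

Convert to SI: rₚ = 566.7 Gm = 5.667e+11 m; rₐ = 9.737 Tm = 9.737e+12 m.
Use the vis-viva equation v² = GM(2/r − 1/a) with a = (rₚ + rₐ)/2 = (5.667e+11 + 9.737e+12)/2 = 5.15185e+12 m.
vₚ = √(GM · (2/rₚ − 1/a)) = √(5.497e+12 · (2/5.667e+11 − 1/5.15185e+12)) m/s ≈ 4.282 m/s = 4.282 m/s.
vₐ = √(GM · (2/rₐ − 1/a)) = √(5.497e+12 · (2/9.737e+12 − 1/5.15185e+12)) m/s ≈ 0.2492 m/s = 0.2492 m/s.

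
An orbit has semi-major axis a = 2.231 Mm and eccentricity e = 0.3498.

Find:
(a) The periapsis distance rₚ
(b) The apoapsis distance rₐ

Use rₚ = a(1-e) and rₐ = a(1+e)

Convert to SI: a = 2.231 Mm = 2.231e+06 m.
(a) rₚ = a(1 − e) = 2.231e+06 · (1 − 0.3498) = 2.231e+06 · 0.6502 ≈ 1.451e+06 m = 1.451 Mm.
(b) rₐ = a(1 + e) = 2.231e+06 · (1 + 0.3498) = 2.231e+06 · 1.3498 ≈ 3.011e+06 m = 3.011 Mm.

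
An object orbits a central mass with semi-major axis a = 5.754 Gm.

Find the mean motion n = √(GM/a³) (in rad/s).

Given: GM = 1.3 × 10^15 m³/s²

Convert to SI: a = 5.754 Gm = 5.754e+09 m.
n = √(GM / a³).
n = √(1.3e+15 / (5.754e+09)³) rad/s ≈ 8.261e-08 rad/s.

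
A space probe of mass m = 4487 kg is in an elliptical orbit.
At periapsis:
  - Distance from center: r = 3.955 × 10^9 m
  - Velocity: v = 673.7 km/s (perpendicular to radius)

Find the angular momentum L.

Convert to SI: v = 673.7 km/s = 673700 m/s.
Since v is perpendicular to r, L = m · v · r.
L = 4487 · 673700 · 3.955e+09 kg·m²/s ≈ 1.196e+19 kg·m²/s.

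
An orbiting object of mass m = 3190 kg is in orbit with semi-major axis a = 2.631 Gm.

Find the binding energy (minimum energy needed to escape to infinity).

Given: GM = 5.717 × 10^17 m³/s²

Convert to SI: a = 2.631 Gm = 2.631e+09 m.
Total orbital energy is E = −GMm/(2a); binding energy is E_bind = −E = GMm/(2a).
E_bind = 5.717e+17 · 3190 / (2 · 2.631e+09) J ≈ 3.466e+11 J = 346.6 GJ.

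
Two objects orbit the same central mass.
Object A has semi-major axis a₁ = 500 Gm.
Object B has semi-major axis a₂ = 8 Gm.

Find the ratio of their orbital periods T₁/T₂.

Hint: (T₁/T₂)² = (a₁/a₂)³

Convert to SI: a₁ = 500 Gm = 5e+11 m; a₂ = 8 Gm = 8e+09 m.
From Kepler's third law, (T₁/T₂)² = (a₁/a₂)³, so T₁/T₂ = (a₁/a₂)^(3/2).
a₁/a₂ = 5e+11 / 8e+09 = 62.5.
T₁/T₂ = (62.5)^(3/2) ≈ 494.1.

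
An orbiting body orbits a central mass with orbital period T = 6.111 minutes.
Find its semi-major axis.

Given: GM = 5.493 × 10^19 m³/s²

Convert to SI: T = 6.111 minutes = 366.66 s.
Invert Kepler's third law: a = (GM · T² / (4π²))^(1/3).
Substituting T = 366.66 s and GM = 5.493e+19 m³/s²:
a = (5.493e+19 · (366.66)² / (4π²))^(1/3) m
a ≈ 5.719e+07 m = 5.719 × 10^7 m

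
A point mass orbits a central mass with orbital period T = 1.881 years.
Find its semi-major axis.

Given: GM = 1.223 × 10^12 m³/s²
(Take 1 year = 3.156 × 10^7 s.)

Convert to SI: T = 1.881 years = 5.93644e+07 s.
Invert Kepler's third law: a = (GM · T² / (4π²))^(1/3).
Substituting T = 5.93644e+07 s and GM = 1.223e+12 m³/s²:
a = (1.223e+12 · (5.93644e+07)² / (4π²))^(1/3) m
a ≈ 4.779e+08 m = 4.779 × 10^8 m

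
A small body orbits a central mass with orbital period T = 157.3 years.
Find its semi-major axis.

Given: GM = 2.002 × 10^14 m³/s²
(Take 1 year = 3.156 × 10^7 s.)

Convert to SI: T = 157.3 years = 4.96439e+09 s.
Invert Kepler's third law: a = (GM · T² / (4π²))^(1/3).
Substituting T = 4.96439e+09 s and GM = 2.002e+14 m³/s²:
a = (2.002e+14 · (4.96439e+09)² / (4π²))^(1/3) m
a ≈ 5e+10 m = 50 Gm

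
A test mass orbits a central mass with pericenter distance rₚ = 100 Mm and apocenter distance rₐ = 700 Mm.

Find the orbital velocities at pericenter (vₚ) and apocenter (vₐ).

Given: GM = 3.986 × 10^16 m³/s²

Convert to SI: rₚ = 100 Mm = 1e+08 m; rₐ = 700 Mm = 7e+08 m.
Use the vis-viva equation v² = GM(2/r − 1/a) with a = (rₚ + rₐ)/2 = (1e+08 + 7e+08)/2 = 4e+08 m.
vₚ = √(GM · (2/rₚ − 1/a)) = √(3.986e+16 · (2/1e+08 − 1/4e+08)) m/s ≈ 2.641e+04 m/s = 26.41 km/s.
vₐ = √(GM · (2/rₐ − 1/a)) = √(3.986e+16 · (2/7e+08 − 1/4e+08)) m/s ≈ 3773 m/s = 3.773 km/s.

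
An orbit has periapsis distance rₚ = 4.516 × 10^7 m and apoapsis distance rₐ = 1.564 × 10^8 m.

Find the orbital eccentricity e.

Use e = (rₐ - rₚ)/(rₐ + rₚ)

e = (rₐ − rₚ) / (rₐ + rₚ).
e = (1.564e+08 − 4.516e+07) / (1.564e+08 + 4.516e+07) = 1.1124e+08 / 2.0156e+08 ≈ 0.5519.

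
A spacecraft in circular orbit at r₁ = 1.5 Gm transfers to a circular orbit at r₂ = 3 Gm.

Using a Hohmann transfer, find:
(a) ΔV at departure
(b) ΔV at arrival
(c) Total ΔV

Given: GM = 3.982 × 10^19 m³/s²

Convert to SI: r₁ = 1.5 Gm = 1.5e+09 m; r₂ = 3 Gm = 3e+09 m.
Transfer semi-major axis: a_t = (r₁ + r₂)/2 = (1.5e+09 + 3e+09)/2 = 2.25e+09 m.
Circular speeds: v₁ = √(GM/r₁) = 162931 m/s, v₂ = √(GM/r₂) = 115210 m/s.
Transfer speeds (vis-viva v² = GM(2/r − 1/a_t)): v₁ᵗ = 188137 m/s, v₂ᵗ = 94068.5 m/s.
(a) ΔV₁ = |v₁ᵗ − v₁| ≈ 2.521e+04 m/s = 25.21 km/s.
(b) ΔV₂ = |v₂ − v₂ᵗ| ≈ 2.114e+04 m/s = 21.14 km/s.
(c) ΔV_total = ΔV₁ + ΔV₂ ≈ 4.635e+04 m/s = 46.35 km/s.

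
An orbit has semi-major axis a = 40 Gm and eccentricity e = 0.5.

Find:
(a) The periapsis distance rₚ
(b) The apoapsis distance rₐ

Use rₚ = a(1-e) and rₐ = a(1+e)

Convert to SI: a = 40 Gm = 4e+10 m.
(a) rₚ = a(1 − e) = 4e+10 · (1 − 0.5) = 4e+10 · 0.5 ≈ 2e+10 m = 20 Gm.
(b) rₐ = a(1 + e) = 4e+10 · (1 + 0.5) = 4e+10 · 1.5 ≈ 6e+10 m = 60 Gm.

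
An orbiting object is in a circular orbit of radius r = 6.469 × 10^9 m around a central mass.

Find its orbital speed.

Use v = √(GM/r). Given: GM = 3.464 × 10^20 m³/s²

For a circular orbit, gravity supplies the centripetal force, so v = √(GM / r).
v = √(3.464e+20 / 6.469e+09) m/s ≈ 2.314e+05 m/s = 231.4 km/s.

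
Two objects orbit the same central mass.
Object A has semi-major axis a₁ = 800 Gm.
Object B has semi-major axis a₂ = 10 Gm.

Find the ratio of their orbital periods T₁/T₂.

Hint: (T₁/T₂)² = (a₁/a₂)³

Convert to SI: a₁ = 800 Gm = 8e+11 m; a₂ = 10 Gm = 1e+10 m.
From Kepler's third law, (T₁/T₂)² = (a₁/a₂)³, so T₁/T₂ = (a₁/a₂)^(3/2).
a₁/a₂ = 8e+11 / 1e+10 = 80.
T₁/T₂ = (80)^(3/2) ≈ 715.5.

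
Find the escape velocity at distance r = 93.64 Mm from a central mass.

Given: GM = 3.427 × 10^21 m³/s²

Convert to SI: r = 93.64 Mm = 9.364e+07 m.
Escape velocity comes from setting total energy to zero: ½v² − GM/r = 0 ⇒ v_esc = √(2GM / r).
v_esc = √(2 · 3.427e+21 / 9.364e+07) m/s ≈ 8.555e+06 m/s = 8555 km/s.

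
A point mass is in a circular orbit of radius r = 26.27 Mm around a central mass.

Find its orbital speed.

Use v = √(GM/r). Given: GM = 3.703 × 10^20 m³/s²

Convert to SI: r = 26.27 Mm = 2.627e+07 m.
For a circular orbit, gravity supplies the centripetal force, so v = √(GM / r).
v = √(3.703e+20 / 2.627e+07) m/s ≈ 3.754e+06 m/s = 3754 km/s.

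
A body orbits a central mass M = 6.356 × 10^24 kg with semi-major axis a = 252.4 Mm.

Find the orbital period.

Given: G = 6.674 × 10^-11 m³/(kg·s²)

Convert to SI: a = 252.4 Mm = 2.524e+08 m.
GM = G · M = 6.674e-11 · 6.356e+24 = 4.24199e+14 m³/s².
Kepler's third law: T = 2π √(a³ / GM).
Substituting a = 2.524e+08 m and GM = 4.24199e+14 m³/s²:
T = 2π √((2.524e+08)³ / 4.24199e+14) s
T ≈ 1.223e+06 s = 14.16 days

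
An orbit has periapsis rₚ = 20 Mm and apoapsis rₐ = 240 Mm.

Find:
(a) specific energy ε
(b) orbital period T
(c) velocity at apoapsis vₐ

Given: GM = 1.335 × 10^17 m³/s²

Convert to SI: rₚ = 20 Mm = 2e+07 m; rₐ = 240 Mm = 2.4e+08 m.
(a) With a = (rₚ + rₐ)/2 = 1.3e+08 m, ε = −GM/(2a) = −1.335e+17/(2 · 1.3e+08) J/kg ≈ -5.135e+08 J/kg
(b) With a = (rₚ + rₐ)/2 = 1.3e+08 m, T = 2π √(a³/GM) = 2π √((1.3e+08)³/1.335e+17) s ≈ 2.549e+04 s
(c) With a = (rₚ + rₐ)/2 = 1.3e+08 m, vₐ = √(GM (2/rₐ − 1/a)) = √(1.335e+17 · (2/2.4e+08 − 1/1.3e+08)) m/s ≈ 9251 m/s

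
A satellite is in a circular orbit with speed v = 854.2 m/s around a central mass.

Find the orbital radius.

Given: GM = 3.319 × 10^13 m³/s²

For a circular orbit, v² = GM / r, so r = GM / v².
r = 3.319e+13 / (854.2)² m ≈ 4.549e+07 m = 45.49 Mm.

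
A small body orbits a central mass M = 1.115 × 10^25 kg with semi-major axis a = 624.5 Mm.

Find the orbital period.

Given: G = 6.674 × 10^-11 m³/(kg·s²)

Convert to SI: a = 624.5 Mm = 6.245e+08 m.
GM = G · M = 6.674e-11 · 1.115e+25 = 7.44151e+14 m³/s².
Kepler's third law: T = 2π √(a³ / GM).
Substituting a = 6.245e+08 m and GM = 7.44151e+14 m³/s²:
T = 2π √((6.245e+08)³ / 7.44151e+14) s
T ≈ 3.595e+06 s = 41.6 days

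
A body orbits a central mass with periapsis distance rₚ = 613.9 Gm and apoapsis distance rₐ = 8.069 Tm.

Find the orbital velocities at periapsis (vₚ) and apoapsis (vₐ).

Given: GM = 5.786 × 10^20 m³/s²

Convert to SI: rₚ = 613.9 Gm = 6.139e+11 m; rₐ = 8.069 Tm = 8.069e+12 m.
Use the vis-viva equation v² = GM(2/r − 1/a) with a = (rₚ + rₐ)/2 = (6.139e+11 + 8.069e+12)/2 = 4.34145e+12 m.
vₚ = √(GM · (2/rₚ − 1/a)) = √(5.786e+20 · (2/6.139e+11 − 1/4.34145e+12)) m/s ≈ 4.185e+04 m/s = 41.85 km/s.
vₐ = √(GM · (2/rₐ − 1/a)) = √(5.786e+20 · (2/8.069e+12 − 1/4.34145e+12)) m/s ≈ 3184 m/s = 3.184 km/s.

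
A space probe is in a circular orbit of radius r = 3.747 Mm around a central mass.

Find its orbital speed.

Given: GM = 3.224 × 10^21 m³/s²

Convert to SI: r = 3.747 Mm = 3.747e+06 m.
For a circular orbit, gravity supplies the centripetal force, so v = √(GM / r).
v = √(3.224e+21 / 3.747e+06) m/s ≈ 2.933e+07 m/s = 2.933e+04 km/s.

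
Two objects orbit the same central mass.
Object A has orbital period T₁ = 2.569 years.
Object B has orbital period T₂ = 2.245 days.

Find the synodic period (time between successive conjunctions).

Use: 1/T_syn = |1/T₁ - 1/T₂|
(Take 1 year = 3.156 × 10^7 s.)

Convert to SI: T₁ = 2.569 years = 8.10776e+07 s; T₂ = 2.245 days = 193968 s.
T_syn = |T₁ · T₂ / (T₁ − T₂)|.
T_syn = |8.10776e+07 · 193968 / (8.10776e+07 − 193968)| s ≈ 1.944e+05 s = 2.25 days.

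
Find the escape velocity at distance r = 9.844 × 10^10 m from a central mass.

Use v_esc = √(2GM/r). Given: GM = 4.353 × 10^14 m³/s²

Escape velocity comes from setting total energy to zero: ½v² − GM/r = 0 ⇒ v_esc = √(2GM / r).
v_esc = √(2 · 4.353e+14 / 9.844e+10) m/s ≈ 94.04 m/s = 94.04 m/s.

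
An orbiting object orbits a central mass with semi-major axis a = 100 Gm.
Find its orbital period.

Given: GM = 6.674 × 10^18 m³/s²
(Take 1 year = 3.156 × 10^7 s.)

Convert to SI: a = 100 Gm = 1e+11 m.
Kepler's third law: T = 2π √(a³ / GM).
Substituting a = 1e+11 m and GM = 6.674e+18 m³/s²:
T = 2π √((1e+11)³ / 6.674e+18) s
T ≈ 7.691e+07 s = 2.437 years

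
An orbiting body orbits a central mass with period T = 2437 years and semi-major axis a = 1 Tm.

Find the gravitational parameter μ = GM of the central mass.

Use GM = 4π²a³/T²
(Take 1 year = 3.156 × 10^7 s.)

Convert to SI: T = 2437 years = 7.69117e+10 s; a = 1 Tm = 1e+12 m.
GM = 4π² · a³ / T².
GM = 4π² · (1e+12)³ / (7.69117e+10)² m³/s² ≈ 6.674e+15 m³/s² = 6.674 × 10^15 m³/s².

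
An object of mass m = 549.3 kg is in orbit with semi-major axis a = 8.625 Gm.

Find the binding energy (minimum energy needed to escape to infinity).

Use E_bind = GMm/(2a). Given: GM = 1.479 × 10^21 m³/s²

Convert to SI: a = 8.625 Gm = 8.625e+09 m.
Total orbital energy is E = −GMm/(2a); binding energy is E_bind = −E = GMm/(2a).
E_bind = 1.479e+21 · 549.3 / (2 · 8.625e+09) J ≈ 4.71e+13 J = 47.1 TJ.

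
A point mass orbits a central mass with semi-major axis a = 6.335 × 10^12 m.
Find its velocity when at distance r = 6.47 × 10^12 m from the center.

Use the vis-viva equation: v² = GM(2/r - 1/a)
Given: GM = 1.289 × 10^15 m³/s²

Vis-viva: v = √(GM · (2/r − 1/a)).
2/r − 1/a = 2/6.47e+12 − 1/6.335e+12 = 1.51266e-13 m⁻¹.
v = √(1.289e+15 · 1.51266e-13) m/s ≈ 13.96 m/s = 13.96 m/s.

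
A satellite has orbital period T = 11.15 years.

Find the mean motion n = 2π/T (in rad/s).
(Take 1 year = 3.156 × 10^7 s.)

Convert to SI: T = 11.15 years = 3.51894e+08 s.
n = 2π / T.
n = 2π / 3.51894e+08 s ≈ 1.786e-08 rad/s.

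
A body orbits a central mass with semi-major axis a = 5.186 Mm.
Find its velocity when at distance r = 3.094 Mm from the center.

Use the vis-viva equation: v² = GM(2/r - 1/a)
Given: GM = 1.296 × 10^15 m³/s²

Convert to SI: a = 5.186 Mm = 5.186e+06 m; r = 3.094 Mm = 3.094e+06 m.
Vis-viva: v = √(GM · (2/r − 1/a)).
2/r − 1/a = 2/3.094e+06 − 1/5.186e+06 = 4.53586e-07 m⁻¹.
v = √(1.296e+15 · 4.53586e-07) m/s ≈ 2.425e+04 m/s = 24.25 km/s.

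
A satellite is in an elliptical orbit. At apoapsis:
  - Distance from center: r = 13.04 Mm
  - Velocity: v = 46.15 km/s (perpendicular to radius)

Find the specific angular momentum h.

Convert to SI: r = 13.04 Mm = 1.304e+07 m; v = 46.15 km/s = 46150 m/s.
With v perpendicular to r, h = r · v.
h = 1.304e+07 · 46150 m²/s ≈ 6.018e+11 m²/s.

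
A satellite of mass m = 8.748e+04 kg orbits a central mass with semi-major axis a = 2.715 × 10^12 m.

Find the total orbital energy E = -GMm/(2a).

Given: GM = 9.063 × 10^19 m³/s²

E = −GMm / (2a).
E = −9.063e+19 · 8.748e+04 / (2 · 2.715e+12) J ≈ -1.46e+12 J = -1.46 TJ.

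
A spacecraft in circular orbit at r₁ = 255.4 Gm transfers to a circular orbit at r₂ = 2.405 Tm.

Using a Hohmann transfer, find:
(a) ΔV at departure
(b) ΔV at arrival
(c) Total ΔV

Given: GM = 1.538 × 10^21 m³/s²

Convert to SI: r₁ = 255.4 Gm = 2.554e+11 m; r₂ = 2.405 Tm = 2.405e+12 m.
Transfer semi-major axis: a_t = (r₁ + r₂)/2 = (2.554e+11 + 2.405e+12)/2 = 1.3302e+12 m.
Circular speeds: v₁ = √(GM/r₁) = 77601.1 m/s, v₂ = √(GM/r₂) = 25288.4 m/s.
Transfer speeds (vis-viva v² = GM(2/r − 1/a_t)): v₁ᵗ = 104344 m/s, v₂ᵗ = 11080.8 m/s.
(a) ΔV₁ = |v₁ᵗ − v₁| ≈ 2.674e+04 m/s = 26.74 km/s.
(b) ΔV₂ = |v₂ − v₂ᵗ| ≈ 1.421e+04 m/s = 14.21 km/s.
(c) ΔV_total = ΔV₁ + ΔV₂ ≈ 4.095e+04 m/s = 40.95 km/s.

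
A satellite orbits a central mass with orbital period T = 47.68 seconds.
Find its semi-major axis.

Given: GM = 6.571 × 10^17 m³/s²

Invert Kepler's third law: a = (GM · T² / (4π²))^(1/3).
Substituting T = 47.68 s and GM = 6.571e+17 m³/s²:
a = (6.571e+17 · (47.68)² / (4π²))^(1/3) m
a ≈ 3.357e+06 m = 3.357 Mm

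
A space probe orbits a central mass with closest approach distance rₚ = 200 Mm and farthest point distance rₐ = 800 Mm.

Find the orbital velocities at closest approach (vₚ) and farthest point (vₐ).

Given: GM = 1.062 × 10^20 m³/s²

Convert to SI: rₚ = 200 Mm = 2e+08 m; rₐ = 800 Mm = 8e+08 m.
Use the vis-viva equation v² = GM(2/r − 1/a) with a = (rₚ + rₐ)/2 = (2e+08 + 8e+08)/2 = 5e+08 m.
vₚ = √(GM · (2/rₚ − 1/a)) = √(1.062e+20 · (2/2e+08 − 1/5e+08)) m/s ≈ 9.217e+05 m/s = 921.7 km/s.
vₐ = √(GM · (2/rₐ − 1/a)) = √(1.062e+20 · (2/8e+08 − 1/5e+08)) m/s ≈ 2.304e+05 m/s = 230.4 km/s.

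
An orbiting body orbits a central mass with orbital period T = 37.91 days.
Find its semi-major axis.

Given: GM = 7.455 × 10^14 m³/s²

Convert to SI: T = 37.91 days = 3.27542e+06 s.
Invert Kepler's third law: a = (GM · T² / (4π²))^(1/3).
Substituting T = 3.27542e+06 s and GM = 7.455e+14 m³/s²:
a = (7.455e+14 · (3.27542e+06)² / (4π²))^(1/3) m
a ≈ 5.873e+08 m = 587.3 Mm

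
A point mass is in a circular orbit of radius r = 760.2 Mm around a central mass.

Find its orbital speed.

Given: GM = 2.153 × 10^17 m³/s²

Convert to SI: r = 760.2 Mm = 7.602e+08 m.
For a circular orbit, gravity supplies the centripetal force, so v = √(GM / r).
v = √(2.153e+17 / 7.602e+08) m/s ≈ 1.683e+04 m/s = 16.83 km/s.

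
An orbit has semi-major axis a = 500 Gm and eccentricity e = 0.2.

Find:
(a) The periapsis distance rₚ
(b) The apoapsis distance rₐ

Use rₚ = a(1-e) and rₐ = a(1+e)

Convert to SI: a = 500 Gm = 5e+11 m.
(a) rₚ = a(1 − e) = 5e+11 · (1 − 0.2) = 5e+11 · 0.8 ≈ 4e+11 m = 400 Gm.
(b) rₐ = a(1 + e) = 5e+11 · (1 + 0.2) = 5e+11 · 1.2 ≈ 6e+11 m = 600 Gm.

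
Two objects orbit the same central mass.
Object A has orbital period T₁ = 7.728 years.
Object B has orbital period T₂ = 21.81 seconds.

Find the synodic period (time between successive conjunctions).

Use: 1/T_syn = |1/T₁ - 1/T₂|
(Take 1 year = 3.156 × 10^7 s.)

Convert to SI: T₁ = 7.728 years = 2.43896e+08 s.
T_syn = |T₁ · T₂ / (T₁ − T₂)|.
T_syn = |2.43896e+08 · 21.81 / (2.43896e+08 − 21.81)| s ≈ 21.81 s = 21.81 seconds.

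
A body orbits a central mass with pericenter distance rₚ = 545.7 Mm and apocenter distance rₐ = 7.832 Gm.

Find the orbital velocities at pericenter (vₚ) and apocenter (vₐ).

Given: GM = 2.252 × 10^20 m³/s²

Convert to SI: rₚ = 545.7 Mm = 5.457e+08 m; rₐ = 7.832 Gm = 7.832e+09 m.
Use the vis-viva equation v² = GM(2/r − 1/a) with a = (rₚ + rₐ)/2 = (5.457e+08 + 7.832e+09)/2 = 4.18885e+09 m.
vₚ = √(GM · (2/rₚ − 1/a)) = √(2.252e+20 · (2/5.457e+08 − 1/4.18885e+09)) m/s ≈ 8.784e+05 m/s = 878.4 km/s.
vₐ = √(GM · (2/rₐ − 1/a)) = √(2.252e+20 · (2/7.832e+09 − 1/4.18885e+09)) m/s ≈ 6.12e+04 m/s = 61.2 km/s.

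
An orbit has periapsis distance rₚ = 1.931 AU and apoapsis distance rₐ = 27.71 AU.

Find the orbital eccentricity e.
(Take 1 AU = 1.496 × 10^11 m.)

Convert to SI: rₚ = 1.931 AU = 2.88878e+11 m; rₐ = 27.71 AU = 4.14542e+12 m.
e = (rₐ − rₚ) / (rₐ + rₚ).
e = (4.14542e+12 − 2.88878e+11) / (4.14542e+12 + 2.88878e+11) = 3.85654e+12 / 4.43429e+12 ≈ 0.8697.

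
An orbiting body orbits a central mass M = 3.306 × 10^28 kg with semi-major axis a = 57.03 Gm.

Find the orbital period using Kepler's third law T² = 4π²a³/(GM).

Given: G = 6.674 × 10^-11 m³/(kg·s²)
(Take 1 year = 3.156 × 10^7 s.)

Convert to SI: a = 57.03 Gm = 5.703e+10 m.
GM = G · M = 6.674e-11 · 3.306e+28 = 2.20642e+18 m³/s².
Kepler's third law: T = 2π √(a³ / GM).
Substituting a = 5.703e+10 m and GM = 2.20642e+18 m³/s²:
T = 2π √((5.703e+10)³ / 2.20642e+18) s
T ≈ 5.761e+07 s = 1.825 years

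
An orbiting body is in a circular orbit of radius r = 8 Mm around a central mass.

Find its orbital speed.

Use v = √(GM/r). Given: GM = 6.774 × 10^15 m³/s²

Convert to SI: r = 8 Mm = 8e+06 m.
For a circular orbit, gravity supplies the centripetal force, so v = √(GM / r).
v = √(6.774e+15 / 8e+06) m/s ≈ 2.91e+04 m/s = 29.1 km/s.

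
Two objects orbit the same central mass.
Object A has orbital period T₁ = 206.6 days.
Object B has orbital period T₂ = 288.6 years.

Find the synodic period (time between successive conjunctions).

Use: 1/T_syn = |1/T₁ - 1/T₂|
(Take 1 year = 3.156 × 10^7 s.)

Convert to SI: T₁ = 206.6 days = 1.78502e+07 s; T₂ = 288.6 years = 9.10822e+09 s.
T_syn = |T₁ · T₂ / (T₁ − T₂)|.
T_syn = |1.78502e+07 · 9.10822e+09 / (1.78502e+07 − 9.10822e+09)| s ≈ 1.789e+07 s = 207 days.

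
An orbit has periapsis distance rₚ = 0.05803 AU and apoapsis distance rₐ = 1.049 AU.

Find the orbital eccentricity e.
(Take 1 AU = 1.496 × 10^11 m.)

Convert to SI: rₚ = 0.05803 AU = 8.68129e+09 m; rₐ = 1.049 AU = 1.5693e+11 m.
e = (rₐ − rₚ) / (rₐ + rₚ).
e = (1.5693e+11 − 8.68129e+09) / (1.5693e+11 + 8.68129e+09) = 1.48249e+11 / 1.65612e+11 ≈ 0.8952.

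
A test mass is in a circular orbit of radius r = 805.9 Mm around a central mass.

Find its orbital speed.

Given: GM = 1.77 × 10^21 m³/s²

Convert to SI: r = 805.9 Mm = 8.059e+08 m.
For a circular orbit, gravity supplies the centripetal force, so v = √(GM / r).
v = √(1.77e+21 / 8.059e+08) m/s ≈ 1.482e+06 m/s = 1482 km/s.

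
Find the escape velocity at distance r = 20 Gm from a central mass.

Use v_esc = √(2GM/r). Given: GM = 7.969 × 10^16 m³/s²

Convert to SI: r = 20 Gm = 2e+10 m.
Escape velocity comes from setting total energy to zero: ½v² − GM/r = 0 ⇒ v_esc = √(2GM / r).
v_esc = √(2 · 7.969e+16 / 2e+10) m/s ≈ 2823 m/s = 2.823 km/s.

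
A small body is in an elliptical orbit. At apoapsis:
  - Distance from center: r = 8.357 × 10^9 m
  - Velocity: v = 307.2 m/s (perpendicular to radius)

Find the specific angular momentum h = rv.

With v perpendicular to r, h = r · v.
h = 8.357e+09 · 307.2 m²/s ≈ 2.567e+12 m²/s.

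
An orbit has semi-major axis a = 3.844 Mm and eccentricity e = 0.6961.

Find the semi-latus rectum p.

Convert to SI: a = 3.844 Mm = 3.844e+06 m.
p = a (1 − e²).
p = 3.844e+06 · (1 − (0.6961)²) = 3.844e+06 · 0.515445 ≈ 1.981e+06 m = 1.981 Mm.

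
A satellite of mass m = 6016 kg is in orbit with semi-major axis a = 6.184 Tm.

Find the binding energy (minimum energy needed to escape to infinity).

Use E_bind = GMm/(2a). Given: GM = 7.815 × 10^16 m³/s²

Convert to SI: a = 6.184 Tm = 6.184e+12 m.
Total orbital energy is E = −GMm/(2a); binding energy is E_bind = −E = GMm/(2a).
E_bind = 7.815e+16 · 6016 / (2 · 6.184e+12) J ≈ 3.801e+07 J = 38.01 MJ.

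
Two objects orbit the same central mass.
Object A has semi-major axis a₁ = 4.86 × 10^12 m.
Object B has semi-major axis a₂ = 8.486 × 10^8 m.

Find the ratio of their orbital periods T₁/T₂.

From Kepler's third law, (T₁/T₂)² = (a₁/a₂)³, so T₁/T₂ = (a₁/a₂)^(3/2).
a₁/a₂ = 4.86e+12 / 8.486e+08 = 5727.08.
T₁/T₂ = (5727.08)^(3/2) ≈ 4.334e+05.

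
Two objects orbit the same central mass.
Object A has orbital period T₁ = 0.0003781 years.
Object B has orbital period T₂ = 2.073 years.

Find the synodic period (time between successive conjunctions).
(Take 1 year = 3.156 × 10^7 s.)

Convert to SI: T₁ = 0.0003781 years = 11932.8 s; T₂ = 2.073 years = 6.54239e+07 s.
T_syn = |T₁ · T₂ / (T₁ − T₂)|.
T_syn = |11932.8 · 6.54239e+07 / (11932.8 − 6.54239e+07)| s ≈ 1.194e+04 s = 0.0003782 years.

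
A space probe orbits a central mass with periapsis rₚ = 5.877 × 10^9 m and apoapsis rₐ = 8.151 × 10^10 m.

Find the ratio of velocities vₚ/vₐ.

Conservation of angular momentum gives rₚvₚ = rₐvₐ, so vₚ/vₐ = rₐ/rₚ.
vₚ/vₐ = 8.151e+10 / 5.877e+09 ≈ 13.87.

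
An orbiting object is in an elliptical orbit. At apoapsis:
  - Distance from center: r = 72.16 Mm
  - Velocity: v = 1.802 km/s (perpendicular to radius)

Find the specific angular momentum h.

Convert to SI: r = 72.16 Mm = 7.216e+07 m; v = 1.802 km/s = 1802 m/s.
With v perpendicular to r, h = r · v.
h = 7.216e+07 · 1802 m²/s ≈ 1.3e+11 m²/s.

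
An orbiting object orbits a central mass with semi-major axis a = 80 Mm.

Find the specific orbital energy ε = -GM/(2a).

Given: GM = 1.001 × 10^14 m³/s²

Convert to SI: a = 80 Mm = 8e+07 m.
ε = −GM / (2a).
ε = −1.001e+14 / (2 · 8e+07) J/kg ≈ -6.256e+05 J/kg = -625.6 kJ/kg.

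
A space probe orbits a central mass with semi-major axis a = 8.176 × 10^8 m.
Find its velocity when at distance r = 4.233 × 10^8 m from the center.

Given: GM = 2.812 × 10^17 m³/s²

Vis-viva: v = √(GM · (2/r − 1/a)).
2/r − 1/a = 2/4.233e+08 − 1/8.176e+08 = 3.50169e-09 m⁻¹.
v = √(2.812e+17 · 3.50169e-09) m/s ≈ 3.138e+04 m/s = 31.38 km/s.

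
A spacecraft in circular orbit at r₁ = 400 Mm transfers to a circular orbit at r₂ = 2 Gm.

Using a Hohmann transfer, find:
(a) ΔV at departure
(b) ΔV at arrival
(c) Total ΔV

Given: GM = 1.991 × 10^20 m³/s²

Convert to SI: r₁ = 400 Mm = 4e+08 m; r₂ = 2 Gm = 2e+09 m.
Transfer semi-major axis: a_t = (r₁ + r₂)/2 = (4e+08 + 2e+09)/2 = 1.2e+09 m.
Circular speeds: v₁ = √(GM/r₁) = 705514 m/s, v₂ = √(GM/r₂) = 315515 m/s.
Transfer speeds (vis-viva v² = GM(2/r − 1/a_t)): v₁ᵗ = 910815 m/s, v₂ᵗ = 182163 m/s.
(a) ΔV₁ = |v₁ᵗ − v₁| ≈ 2.053e+05 m/s = 205.3 km/s.
(b) ΔV₂ = |v₂ − v₂ᵗ| ≈ 1.334e+05 m/s = 133.4 km/s.
(c) ΔV_total = ΔV₁ + ΔV₂ ≈ 3.387e+05 m/s = 338.7 km/s.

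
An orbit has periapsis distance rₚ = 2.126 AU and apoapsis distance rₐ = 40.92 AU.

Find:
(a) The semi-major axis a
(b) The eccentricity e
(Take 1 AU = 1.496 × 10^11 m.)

Convert to SI: rₚ = 2.126 AU = 3.1805e+11 m; rₐ = 40.92 AU = 6.12163e+12 m.
(a) a = (rₚ + rₐ) / 2 = (3.1805e+11 + 6.12163e+12) / 2 ≈ 3.22e+12 m = 21.52 AU.
(b) e = (rₐ − rₚ) / (rₐ + rₚ) = (6.12163e+12 − 3.1805e+11) / (6.12163e+12 + 3.1805e+11) ≈ 0.9012.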